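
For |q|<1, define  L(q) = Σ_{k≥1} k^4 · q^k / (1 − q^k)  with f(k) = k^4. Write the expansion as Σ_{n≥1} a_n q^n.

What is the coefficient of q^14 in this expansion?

d|14:{1,2,7,14}  Σf=1+16+2401+38416=40834

a_14 = 40834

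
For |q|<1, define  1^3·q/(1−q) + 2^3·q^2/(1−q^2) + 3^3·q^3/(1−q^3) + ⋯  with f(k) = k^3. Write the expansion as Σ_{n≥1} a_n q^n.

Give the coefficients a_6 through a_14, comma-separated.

q^6  k|6↦f(k): 6:216 3:27 2:8 1:1  a_6=252
[q^7] f(7)=343,f(1)=1 ⇒ 344
[q^8] f(1)=1,f(2)=8,f(4)=64,f(8)=512 ⇒ 585
n=9: 9·1 3·3 1·9  f→[729+27+1]=757
n=10: 1·10 2·5 5·2 10·1  f→[1+8+125+1000]=1134
[q^11] f(1)=1,f(11)=1331 ⇒ 1332
d|12:{12,6,4,3,2,1}  Σf=1728+216+64+27+8+1=2044
q^13  k|13↦f(k): 1:1 13:2197  a_13=2198
d|14:{1,2,7,14}  Σf=1+8+343+2744=3096

252, 344, 585, 757, 1134, 1332, 2044, 2198, 3096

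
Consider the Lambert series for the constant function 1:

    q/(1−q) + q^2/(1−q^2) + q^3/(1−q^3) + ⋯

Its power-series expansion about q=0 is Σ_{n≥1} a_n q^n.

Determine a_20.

a_20 = 6

q^20  k|20↦f(k): 20:1 10:1 5:1 4:1 2:1 1:1  a_20=6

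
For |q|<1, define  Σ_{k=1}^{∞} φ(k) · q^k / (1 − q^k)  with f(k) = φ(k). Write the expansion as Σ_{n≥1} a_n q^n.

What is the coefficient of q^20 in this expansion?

q^20  k|20↦φ(k): 1:1 2:1 4:2 5:4 10:4 20:8  a_20=20

a_20 = 20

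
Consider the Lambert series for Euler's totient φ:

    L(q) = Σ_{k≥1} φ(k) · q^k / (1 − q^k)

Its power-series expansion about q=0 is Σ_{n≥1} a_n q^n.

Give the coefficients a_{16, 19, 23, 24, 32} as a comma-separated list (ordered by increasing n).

n=16: 16·1 8·2 4·4 2·8 1·16  φ→[8+4+2+1+1]=16
[q^19] φ(19)=18,φ(1)=1 ⇒ 19
q^23  k|23↦φ(k): 1:1 23:22  a_23=23
d|24:{1,2,3,4,6,8,12,24}  Σφ=1+1+2+2+2+4+4+8=24
d|32:{32,16,8,4,2,1}  Σφ=16+8+4+2+1+1=32

16, 19, 23, 24, 32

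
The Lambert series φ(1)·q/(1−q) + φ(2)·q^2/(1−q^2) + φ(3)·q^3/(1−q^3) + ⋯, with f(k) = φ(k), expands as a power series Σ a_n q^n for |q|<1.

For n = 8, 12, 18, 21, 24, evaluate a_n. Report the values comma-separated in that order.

n=8: 1·8 2·4 4·2 8·1  φ→[1+1+2+4]=8
d|12:{1,2,3,4,6,12}  Σφ=1+1+2+2+2+4=12
[q^18] φ(1)=1,φ(2)=1,φ(3)=2,φ(6)=2,φ(9)=6,φ(18)=6 ⇒ 18
q^21  k|21↦φ(k): 21:12 7:6 3:2 1:1  a_21=21
q^24  k|24↦φ(k): 1:1 2:1 3:2 4:2 6:2 8:4 12:4 24:8  a_24=24

8, 12, 18, 21, 24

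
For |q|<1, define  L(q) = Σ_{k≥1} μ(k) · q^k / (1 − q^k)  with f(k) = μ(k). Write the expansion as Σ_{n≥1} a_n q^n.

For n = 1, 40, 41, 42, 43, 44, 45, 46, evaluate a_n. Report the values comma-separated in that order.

q^1  k|1↦μ(k): 1:1  a_1=1
q^40  k|40↦μ(k): 1:1 2:-1 4:0 5:-1 8:0 10:1 20:0 40:0  a_40=0
d|41:{1,41}  Σμ=1+(-1)=0
d|42:{1,2,3,6,7,14,21,42}  Σμ=1+(-1)+(-1)+1+(-1)+1+1+(-1)=0
[q^43] μ(1)=1,μ(43)=-1 ⇒ 0
q^44  k|44↦μ(k): 1:1 2:-1 4:0 11:-1 22:1 44:0  a_44=0
d|45:{1,3,5,9,15,45}  Σμ=1+(-1)+(-1)+0+1+0=0
[q^46] μ(1)=1,μ(2)=-1,μ(23)=-1,μ(46)=1 ⇒ 0

1, 0, 0, 0, 0, 0, 0, 0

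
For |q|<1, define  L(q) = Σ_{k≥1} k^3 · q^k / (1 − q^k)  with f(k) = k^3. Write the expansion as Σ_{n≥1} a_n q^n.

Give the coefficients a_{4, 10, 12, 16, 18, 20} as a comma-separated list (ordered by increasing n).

[q^4] f(4)=64,f(2)=8,f(1)=1 ⇒ 73
[q^10] f(1)=1,f(2)=8,f(5)=125,f(10)=1000 ⇒ 1134
[q^12] f(12)=1728,f(6)=216,f(4)=64,f(3)=27,f(2)=8,f(1)=1 ⇒ 2044
n=16: 16·1 8·2 4·4 2·8 1·16  f→[4096+512+64+8+1]=4681
n=18: 1·18 2·9 3·6 6·3 9·2 18·1  f→[1+8+27+216+729+5832]=6813
n=20: 1·20 2·10 4·5 5·4 10·2 20·1  f→[1+8+64+125+1000+8000]=9198

73, 1134, 2044, 4681, 6813, 9198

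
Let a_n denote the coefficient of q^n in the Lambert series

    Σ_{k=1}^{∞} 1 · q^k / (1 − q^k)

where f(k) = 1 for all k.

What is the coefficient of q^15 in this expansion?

a_15 = 4

[q^15] f(15)=1,f(5)=1,f(3)=1,f(1)=1 ⇒ 4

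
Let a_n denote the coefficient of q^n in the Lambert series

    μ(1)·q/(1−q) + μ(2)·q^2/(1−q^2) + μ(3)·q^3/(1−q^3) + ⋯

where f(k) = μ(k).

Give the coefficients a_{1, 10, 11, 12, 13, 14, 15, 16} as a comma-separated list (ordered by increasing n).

q^1  k|1↦μ(k): 1:1  a_1=1
q^10  k|10↦μ(k): 1:1 2:-1 5:-1 10:1  a_10=0
n=11: 11·1 1·11  μ→[(-1)+1]=0
d|12:{1,2,3,4,6,12}  Σμ=1+(-1)+(-1)+0+1+0=0
d|13:{1,13}  Σμ=1+(-1)=0
d|14:{1,2,7,14}  Σμ=1+(-1)+(-1)+1=0
q^15  k|15↦μ(k): 1:1 3:-1 5:-1 15:1  a_15=0
n=16: 1·16 2·8 4·4 8·2 16·1  μ→[1+(-1)+0+0+0]=0

1, 0, 0, 0, 0, 0, 0, 0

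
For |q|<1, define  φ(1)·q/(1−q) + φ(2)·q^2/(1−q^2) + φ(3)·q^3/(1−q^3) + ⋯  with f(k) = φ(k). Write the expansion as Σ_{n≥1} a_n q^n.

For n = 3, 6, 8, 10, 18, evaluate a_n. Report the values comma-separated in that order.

q^3  k|3↦φ(k): 3:2 1:1  a_3=3
q^6  k|6↦φ(k): 6:2 3:2 2:1 1:1  a_6=6
n=8: 8·1 4·2 2·4 1·8  φ→[4+2+1+1]=8
n=10: 1·10 2·5 5·2 10·1  φ→[1+1+4+4]=10
n=18: 18·1 9·2 6·3 3·6 2·9 1·18  φ→[6+6+2+2+1+1]=18

3, 6, 8, 10, 18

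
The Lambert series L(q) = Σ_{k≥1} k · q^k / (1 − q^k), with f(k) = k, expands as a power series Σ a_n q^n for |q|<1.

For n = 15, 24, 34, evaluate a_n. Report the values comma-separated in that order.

n=15: 15·1 5·3 3·5 1·15  f→[15+5+3+1]=24
[q^24] f(24)=24,f(12)=12,f(8)=8,f(6)=6,f(4)=4,f(3)=3,f(2)=2,f(1)=1 ⇒ 60
[q^34] f(34)=34,f(17)=17,f(2)=2,f(1)=1 ⇒ 54

24, 60, 54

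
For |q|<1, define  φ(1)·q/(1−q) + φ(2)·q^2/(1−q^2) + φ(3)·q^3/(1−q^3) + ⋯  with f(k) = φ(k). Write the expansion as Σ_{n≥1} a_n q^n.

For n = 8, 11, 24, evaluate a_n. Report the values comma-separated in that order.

q^8  k|8↦φ(k): 8:4 4:2 2:1 1:1  a_8=8
q^11  k|11↦φ(k): 1:1 11:10  a_11=11
[q^24] φ(24)=8,φ(12)=4,φ(8)=4,φ(6)=2,φ(4)=2,φ(3)=2,φ(2)=1,φ(1)=1 ⇒ 24

8, 11, 24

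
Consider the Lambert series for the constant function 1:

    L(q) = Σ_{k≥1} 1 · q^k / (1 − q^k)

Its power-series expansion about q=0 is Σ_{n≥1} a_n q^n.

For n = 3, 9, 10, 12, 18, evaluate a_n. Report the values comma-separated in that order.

q^3  k|3↦f(k): 1:1 3:1  a_3=2
[q^9] f(1)=1,f(3)=1,f(9)=1 ⇒ 3
d|10:{1,2,5,10}  Σf=1+1+1+1=4
d|12:{1,2,3,4,6,12}  Σf=1+1+1+1+1+1=6
n=18: 1·18 2·9 3·6 6·3 9·2 18·1  f→[1+1+1+1+1+1]=6

2, 3, 4, 6, 6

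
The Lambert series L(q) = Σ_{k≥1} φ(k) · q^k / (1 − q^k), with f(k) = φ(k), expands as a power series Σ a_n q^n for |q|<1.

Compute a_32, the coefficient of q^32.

[q^32] φ(32)=16,φ(16)=8,φ(8)=4,φ(4)=2,φ(2)=1,φ(1)=1 ⇒ 32

a_32 = 32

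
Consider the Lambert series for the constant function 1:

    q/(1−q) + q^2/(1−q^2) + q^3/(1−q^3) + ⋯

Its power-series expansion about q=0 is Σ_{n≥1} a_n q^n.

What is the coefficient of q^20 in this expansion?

[q^20] f(20)=1,f(10)=1,f(5)=1,f(4)=1,f(2)=1,f(1)=1 ⇒ 6

a_20 = 6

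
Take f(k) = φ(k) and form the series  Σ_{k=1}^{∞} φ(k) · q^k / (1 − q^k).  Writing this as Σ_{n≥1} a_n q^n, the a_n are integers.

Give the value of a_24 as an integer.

d|24:{1,2,3,4,6,8,12,24}  Σφ=1+1+2+2+2+4+4+8=24

a_24 = 24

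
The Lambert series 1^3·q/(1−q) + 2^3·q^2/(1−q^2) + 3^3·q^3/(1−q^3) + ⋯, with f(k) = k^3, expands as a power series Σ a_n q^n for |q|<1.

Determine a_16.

d|16:{16,8,4,2,1}  Σf=4096+512+64+8+1=4681

a_16 = 4681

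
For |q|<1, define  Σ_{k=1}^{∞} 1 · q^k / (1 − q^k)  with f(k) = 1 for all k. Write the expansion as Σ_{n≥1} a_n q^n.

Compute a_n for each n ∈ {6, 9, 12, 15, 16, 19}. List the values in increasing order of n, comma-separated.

4, 3, 6, 4, 5, 2

q^6  k|6↦f(k): 1:1 2:1 3:1 6:1  a_6=4
[q^9] f(1)=1,f(3)=1,f(9)=1 ⇒ 3
n=12: 12·1 6·2 4·3 3·4 2·6 1·12  f→[1+1+1+1+1+1]=6
n=15: 15·1 5·3 3·5 1·15  f→[1+1+1+1]=4
d|16:{1,2,4,8,16}  Σf=1+1+1+1+1=5
q^19  k|19↦f(k): 19:1 1:1  a_19=2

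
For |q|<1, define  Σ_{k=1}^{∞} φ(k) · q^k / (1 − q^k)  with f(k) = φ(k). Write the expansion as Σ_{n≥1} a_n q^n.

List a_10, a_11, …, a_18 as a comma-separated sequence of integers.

n=10: 1·10 2·5 5·2 10·1  φ→[1+1+4+4]=10
q^11  k|11↦φ(k): 11:10 1:1  a_11=11
[q^12] φ(12)=4,φ(6)=2,φ(4)=2,φ(3)=2,φ(2)=1,φ(1)=1 ⇒ 12
[q^13] φ(1)=1,φ(13)=12 ⇒ 13
d|14:{14,7,2,1}  Σφ=6+6+1+1=14
n=15: 1·15 3·5 5·3 15·1  φ→[1+2+4+8]=15
q^16  k|16↦φ(k): 16:8 8:4 4:2 2:1 1:1  a_16=16
[q^17] φ(1)=1,φ(17)=16 ⇒ 17
q^18  k|18↦φ(k): 18:6 9:6 6:2 3:2 2:1 1:1  a_18=18

10, 11, 12, 13, 14, 15, 16, 17, 18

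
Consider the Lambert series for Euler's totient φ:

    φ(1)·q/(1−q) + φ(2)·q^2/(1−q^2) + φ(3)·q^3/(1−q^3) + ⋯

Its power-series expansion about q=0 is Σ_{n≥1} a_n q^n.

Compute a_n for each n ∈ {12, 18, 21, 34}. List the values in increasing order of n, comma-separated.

d|12:{12,6,4,3,2,1}  Σφ=4+2+2+2+1+1=12
[q^18] φ(1)=1,φ(2)=1,φ(3)=2,φ(6)=2,φ(9)=6,φ(18)=6 ⇒ 18
q^21  k|21↦φ(k): 1:1 3:2 7:6 21:12  a_21=21
q^34  k|34↦φ(k): 1:1 2:1 17:16 34:16  a_34=34

12, 18, 21, 34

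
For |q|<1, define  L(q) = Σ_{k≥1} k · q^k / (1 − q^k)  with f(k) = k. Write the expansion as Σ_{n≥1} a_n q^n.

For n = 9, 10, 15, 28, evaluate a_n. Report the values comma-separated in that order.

13, 18, 24, 56

q^9  k|9↦f(k): 1:1 3:3 9:9  a_9=13
n=10: 1·10 2·5 5·2 10·1  f→[1+2+5+10]=18
q^15  k|15↦f(k): 1:1 3:3 5:5 15:15  a_15=24
n=28: 1·28 2·14 4·7 7·4 14·2 28·1  f→[1+2+4+7+14+28]=56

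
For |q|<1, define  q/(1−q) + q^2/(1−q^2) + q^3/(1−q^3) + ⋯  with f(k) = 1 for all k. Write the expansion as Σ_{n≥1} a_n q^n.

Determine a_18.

a_18 = 6

[q^18] f(18)=1,f(9)=1,f(6)=1,f(3)=1,f(2)=1,f(1)=1 ⇒ 6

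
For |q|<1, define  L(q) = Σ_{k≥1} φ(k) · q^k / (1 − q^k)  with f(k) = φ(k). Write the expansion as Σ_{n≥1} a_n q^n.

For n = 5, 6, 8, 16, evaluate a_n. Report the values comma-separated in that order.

[q^5] φ(1)=1,φ(5)=4 ⇒ 5
n=6: 6·1 3·2 2·3 1·6  φ→[2+2+1+1]=6
d|8:{8,4,2,1}  Σφ=4+2+1+1=8
n=16: 16·1 8·2 4·4 2·8 1·16  φ→[8+4+2+1+1]=16

5, 6, 8, 16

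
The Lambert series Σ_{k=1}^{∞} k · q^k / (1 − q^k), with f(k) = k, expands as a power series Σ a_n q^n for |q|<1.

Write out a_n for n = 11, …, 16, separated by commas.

n=11: 1·11 11·1  f→[1+11]=12
n=12: 12·1 6·2 4·3 3·4 2·6 1·12  f→[12+6+4+3+2+1]=28
n=13: 1·13 13·1  f→[1+13]=14
[q^14] f(1)=1,f(2)=2,f(7)=7,f(14)=14 ⇒ 24
n=15: 1·15 3·5 5·3 15·1  f→[1+3+5+15]=24
d|16:{1,2,4,8,16}  Σf=1+2+4+8+16=31

12, 28, 14, 24, 24, 31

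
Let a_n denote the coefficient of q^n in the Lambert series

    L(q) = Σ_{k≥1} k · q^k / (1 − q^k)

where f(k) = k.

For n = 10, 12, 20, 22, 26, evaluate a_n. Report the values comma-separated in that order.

q^10  k|10↦f(k): 1:1 2:2 5:5 10:10  a_10=18
[q^12] f(1)=1,f(2)=2,f(3)=3,f(4)=4,f(6)=6,f(12)=12 ⇒ 28
n=20: 1·20 2·10 4·5 5·4 10·2 20·1  f→[1+2+4+5+10+20]=42
n=22: 22·1 11·2 2·11 1·22  f→[22+11+2+1]=36
n=26: 26·1 13·2 2·13 1·26  f→[26+13+2+1]=42

18, 28, 42, 36, 42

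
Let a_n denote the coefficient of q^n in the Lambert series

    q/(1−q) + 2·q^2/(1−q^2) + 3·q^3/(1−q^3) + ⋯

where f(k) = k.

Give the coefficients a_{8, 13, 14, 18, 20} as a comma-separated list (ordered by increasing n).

15, 14, 24, 39, 42

[q^8] f(1)=1,f(2)=2,f(4)=4,f(8)=8 ⇒ 15
[q^13] f(13)=13,f(1)=1 ⇒ 14
d|14:{1,2,7,14}  Σf=1+2+7+14=24
d|18:{18,9,6,3,2,1}  Σf=18+9+6+3+2+1=39
n=20: 1·20 2·10 4·5 5·4 10·2 20·1  f→[1+2+4+5+10+20]=42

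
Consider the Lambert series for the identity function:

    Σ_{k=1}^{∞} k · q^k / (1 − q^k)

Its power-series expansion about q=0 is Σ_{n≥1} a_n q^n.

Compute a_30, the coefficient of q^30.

n=30: 1·30 2·15 3·10 5·6 6·5 10·3 15·2 30·1  f→[1+2+3+5+6+10+15+30]=72

a_30 = 72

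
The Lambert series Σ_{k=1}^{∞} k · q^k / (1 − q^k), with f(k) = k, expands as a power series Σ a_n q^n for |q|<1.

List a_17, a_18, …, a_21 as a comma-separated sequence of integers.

q^17  k|17↦f(k): 1:1 17:17  a_17=18
q^18  k|18↦f(k): 18:18 9:9 6:6 3:3 2:2 1:1  a_18=39
d|19:{19,1}  Σf=19+1=20
n=20: 20·1 10·2 5·4 4·5 2·10 1·20  f→[20+10+5+4+2+1]=42
q^21  k|21↦f(k): 1:1 3:3 7:7 21:21  a_21=32

18, 39, 20, 42, 32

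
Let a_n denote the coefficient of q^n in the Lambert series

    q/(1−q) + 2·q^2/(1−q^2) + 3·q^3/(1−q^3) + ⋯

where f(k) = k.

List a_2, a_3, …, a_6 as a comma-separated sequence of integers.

3, 4, 7, 6, 12

d|2:{1,2}  Σf=1+2=3
n=3: 1·3 3·1  f→[1+3]=4
n=4: 4·1 2·2 1·4  f→[4+2+1]=7
d|5:{5,1}  Σf=5+1=6
q^6  k|6↦f(k): 1:1 2:2 3:3 6:6  a_6=12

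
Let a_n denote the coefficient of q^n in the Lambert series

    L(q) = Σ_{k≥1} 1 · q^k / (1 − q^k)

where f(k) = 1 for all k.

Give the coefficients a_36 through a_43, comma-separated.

n=36: 36·1 18·2 12·3 9·4 6·6 4·9 3·12 2·18 1·36  f→[1+1+1+1+1+1+1+1+1]=9
q^37  k|37↦f(k): 1:1 37:1  a_37=2
n=38: 1·38 2·19 19·2 38·1  f→[1+1+1+1]=4
[q^39] f(39)=1,f(13)=1,f(3)=1,f(1)=1 ⇒ 4
[q^40] f(40)=1,f(20)=1,f(10)=1,f(8)=1,f(5)=1,f(4)=1,f(2)=1,f(1)=1 ⇒ 8
n=41: 1·41 41·1  f→[1+1]=2
n=42: 1·42 2·21 3·14 6·7 7·6 14·3 21·2 42·1  f→[1+1+1+1+1+1+1+1]=8
q^43  k|43↦f(k): 1:1 43:1  a_43=2

9, 2, 4, 4, 8, 2, 8, 2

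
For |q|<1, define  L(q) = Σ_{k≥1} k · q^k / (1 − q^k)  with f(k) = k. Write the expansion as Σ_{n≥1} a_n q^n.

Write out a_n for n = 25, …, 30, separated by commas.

31, 42, 40, 56, 30, 72

d|25:{25,5,1}  Σf=25+5+1=31
n=26: 26·1 13·2 2·13 1·26  f→[26+13+2+1]=42
q^27  k|27↦f(k): 1:1 3:3 9:9 27:27  a_27=40
[q^28] f(1)=1,f(2)=2,f(4)=4,f(7)=7,f(14)=14,f(28)=28 ⇒ 56
d|29:{29,1}  Σf=29+1=30
n=30: 30·1 15·2 10·3 6·5 5·6 3·10 2·15 1·30  f→[30+15+10+6+5+3+2+1]=72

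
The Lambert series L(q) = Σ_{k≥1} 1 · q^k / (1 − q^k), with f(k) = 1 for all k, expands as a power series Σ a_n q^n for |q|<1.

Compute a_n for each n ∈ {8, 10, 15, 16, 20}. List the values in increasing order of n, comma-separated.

4, 4, 4, 5, 6

[q^8] f(8)=1,f(4)=1,f(2)=1,f(1)=1 ⇒ 4
d|10:{10,5,2,1}  Σf=1+1+1+1=4
q^15  k|15↦f(k): 15:1 5:1 3:1 1:1  a_15=4
d|16:{1,2,4,8,16}  Σf=1+1+1+1+1=5
q^20  k|20↦f(k): 20:1 10:1 5:1 4:1 2:1 1:1  a_20=6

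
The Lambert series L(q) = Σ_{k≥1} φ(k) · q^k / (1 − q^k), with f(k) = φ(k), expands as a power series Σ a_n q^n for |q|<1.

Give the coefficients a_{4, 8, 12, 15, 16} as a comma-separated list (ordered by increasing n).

d|4:{4,2,1}  Σφ=2+1+1=4
n=8: 1·8 2·4 4·2 8·1  φ→[1+1+2+4]=8
q^12  k|12↦φ(k): 12:4 6:2 4:2 3:2 2:1 1:1  a_12=12
q^15  k|15↦φ(k): 15:8 5:4 3:2 1:1  a_15=15
[q^16] φ(16)=8,φ(8)=4,φ(4)=2,φ(2)=1,φ(1)=1 ⇒ 16

4, 8, 12, 15, 16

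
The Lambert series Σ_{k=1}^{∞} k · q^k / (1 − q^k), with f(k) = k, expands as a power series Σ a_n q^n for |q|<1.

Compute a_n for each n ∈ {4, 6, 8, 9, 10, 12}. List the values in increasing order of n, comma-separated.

d|4:{1,2,4}  Σf=1+2+4=7
[q^6] f(6)=6,f(3)=3,f(2)=2,f(1)=1 ⇒ 12
d|8:{8,4,2,1}  Σf=8+4+2+1=15
n=9: 9·1 3·3 1·9  f→[9+3+1]=13
d|10:{1,2,5,10}  Σf=1+2+5+10=18
n=12: 12·1 6·2 4·3 3·4 2·6 1·12  f→[12+6+4+3+2+1]=28

7, 12, 15, 13, 18, 28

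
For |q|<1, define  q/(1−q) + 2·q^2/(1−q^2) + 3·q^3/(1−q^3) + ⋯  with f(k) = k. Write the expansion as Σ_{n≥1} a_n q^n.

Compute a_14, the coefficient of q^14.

a_14 = 24

d|14:{1,2,7,14}  Σf=1+2+7+14=24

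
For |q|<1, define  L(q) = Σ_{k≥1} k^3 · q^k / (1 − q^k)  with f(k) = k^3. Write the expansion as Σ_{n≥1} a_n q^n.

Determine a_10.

a_10 = 1134

[q^10] f(1)=1,f(2)=8,f(5)=125,f(10)=1000 ⇒ 1134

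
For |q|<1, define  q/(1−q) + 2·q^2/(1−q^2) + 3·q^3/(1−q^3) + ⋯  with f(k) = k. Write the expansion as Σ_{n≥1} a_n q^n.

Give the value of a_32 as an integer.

a_32 = 63

[q^32] f(32)=32,f(16)=16,f(8)=8,f(4)=4,f(2)=2,f(1)=1 ⇒ 63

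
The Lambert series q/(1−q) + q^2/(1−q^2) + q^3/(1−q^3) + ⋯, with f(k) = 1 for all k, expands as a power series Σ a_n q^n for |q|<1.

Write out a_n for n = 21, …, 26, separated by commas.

n=21: 21·1 7·3 3·7 1·21  f→[1+1+1+1]=4
q^22  k|22↦f(k): 22:1 11:1 2:1 1:1  a_22=4
d|23:{1,23}  Σf=1+1=2
n=24: 24·1 12·2 8·3 6·4 4·6 3·8 2·12 1·24  f→[1+1+1+1+1+1+1+1]=8
[q^25] f(1)=1,f(5)=1,f(25)=1 ⇒ 3
q^26  k|26↦f(k): 1:1 2:1 13:1 26:1  a_26=4

4, 4, 2, 8, 3, 4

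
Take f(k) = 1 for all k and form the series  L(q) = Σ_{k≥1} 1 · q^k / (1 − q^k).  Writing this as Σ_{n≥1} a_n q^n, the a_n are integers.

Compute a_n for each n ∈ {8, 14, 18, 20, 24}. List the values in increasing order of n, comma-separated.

d|8:{1,2,4,8}  Σf=1+1+1+1=4
q^14  k|14↦f(k): 14:1 7:1 2:1 1:1  a_14=4
q^18  k|18↦f(k): 18:1 9:1 6:1 3:1 2:1 1:1  a_18=6
n=20: 1·20 2·10 4·5 5·4 10·2 20·1  f→[1+1+1+1+1+1]=6
d|24:{24,12,8,6,4,3,2,1}  Σf=1+1+1+1+1+1+1+1=8

4, 4, 6, 6, 8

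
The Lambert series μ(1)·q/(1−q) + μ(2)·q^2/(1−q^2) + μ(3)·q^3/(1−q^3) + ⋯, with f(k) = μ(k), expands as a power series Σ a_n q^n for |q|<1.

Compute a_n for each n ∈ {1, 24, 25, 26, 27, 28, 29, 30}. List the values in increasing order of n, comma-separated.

1, 0, 0, 0, 0, 0, 0, 0

n=1: 1·1  μ→[1]=1
n=24: 24·1 12·2 8·3 6·4 4·6 3·8 2·12 1·24  μ→[0+0+0+1+0+(-1)+(-1)+1]=0
d|25:{25,5,1}  Σμ=0+(-1)+1=0
d|26:{1,2,13,26}  Σμ=1+(-1)+(-1)+1=0
q^27  k|27↦μ(k): 27:0 9:0 3:-1 1:1  a_27=0
n=28: 1·28 2·14 4·7 7·4 14·2 28·1  μ→[1+(-1)+0+(-1)+1+0]=0
[q^29] μ(29)=-1,μ(1)=1 ⇒ 0
n=30: 30·1 15·2 10·3 6·5 5·6 3·10 2·15 1·30  μ→[(-1)+1+1+1+(-1)+(-1)+(-1)+1]=0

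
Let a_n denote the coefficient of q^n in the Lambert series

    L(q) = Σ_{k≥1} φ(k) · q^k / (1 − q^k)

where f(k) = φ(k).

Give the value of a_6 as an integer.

[q^6] φ(1)=1,φ(2)=1,φ(3)=2,φ(6)=2 ⇒ 6

a_6 = 6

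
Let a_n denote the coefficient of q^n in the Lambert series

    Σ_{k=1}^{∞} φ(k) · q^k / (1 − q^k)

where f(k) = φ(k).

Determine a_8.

n=8: 8·1 4·2 2·4 1·8  φ→[4+2+1+1]=8

a_8 = 8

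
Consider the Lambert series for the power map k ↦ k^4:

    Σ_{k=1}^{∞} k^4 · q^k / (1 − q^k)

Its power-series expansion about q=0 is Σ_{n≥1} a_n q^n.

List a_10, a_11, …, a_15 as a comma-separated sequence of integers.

10642, 14642, 22386, 28562, 40834, 51332

n=10: 10·1 5·2 2·5 1·10  f→[10000+625+16+1]=10642
d|11:{1,11}  Σf=1+14641=14642
d|12:{1,2,3,4,6,12}  Σf=1+16+81+256+1296+20736=22386
q^13  k|13↦f(k): 13:28561 1:1  a_13=28562
d|14:{14,7,2,1}  Σf=38416+2401+16+1=40834
d|15:{15,5,3,1}  Σf=50625+625+81+1=51332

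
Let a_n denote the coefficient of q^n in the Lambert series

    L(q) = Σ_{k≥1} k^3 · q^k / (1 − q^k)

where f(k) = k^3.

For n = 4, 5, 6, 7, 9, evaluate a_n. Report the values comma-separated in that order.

73, 126, 252, 344, 757

[q^4] f(4)=64,f(2)=8,f(1)=1 ⇒ 73
d|5:{1,5}  Σf=1+125=126
n=6: 1·6 2·3 3·2 6·1  f→[1+8+27+216]=252
d|7:{7,1}  Σf=343+1=344
n=9: 9·1 3·3 1·9  f→[729+27+1]=757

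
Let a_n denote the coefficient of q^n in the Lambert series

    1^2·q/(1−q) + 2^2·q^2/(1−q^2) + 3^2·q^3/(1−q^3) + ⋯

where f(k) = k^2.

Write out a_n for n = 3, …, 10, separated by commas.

[q^3] f(1)=1,f(3)=9 ⇒ 10
d|4:{1,2,4}  Σf=1+4+16=21
[q^5] f(1)=1,f(5)=25 ⇒ 26
[q^6] f(1)=1,f(2)=4,f(3)=9,f(6)=36 ⇒ 50
q^7  k|7↦f(k): 1:1 7:49  a_7=50
n=8: 1·8 2·4 4·2 8·1  f→[1+4+16+64]=85
d|9:{1,3,9}  Σf=1+9+81=91
[q^10] f(10)=100,f(5)=25,f(2)=4,f(1)=1 ⇒ 130

10, 21, 26, 50, 50, 85, 91, 130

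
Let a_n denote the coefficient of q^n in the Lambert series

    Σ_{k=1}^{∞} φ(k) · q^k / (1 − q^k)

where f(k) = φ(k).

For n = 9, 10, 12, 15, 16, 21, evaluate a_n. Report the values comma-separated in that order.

[q^9] φ(9)=6,φ(3)=2,φ(1)=1 ⇒ 9
d|10:{1,2,5,10}  Σφ=1+1+4+4=10
d|12:{1,2,3,4,6,12}  Σφ=1+1+2+2+2+4=12
[q^15] φ(15)=8,φ(5)=4,φ(3)=2,φ(1)=1 ⇒ 15
q^16  k|16↦φ(k): 16:8 8:4 4:2 2:1 1:1  a_16=16
n=21: 21·1 7·3 3·7 1·21  φ→[12+6+2+1]=21

9, 10, 12, 15, 16, 21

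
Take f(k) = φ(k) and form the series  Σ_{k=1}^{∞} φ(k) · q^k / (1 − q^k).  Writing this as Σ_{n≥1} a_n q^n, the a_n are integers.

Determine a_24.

q^24  k|24↦φ(k): 1:1 2:1 3:2 4:2 6:2 8:4 12:4 24:8  a_24=24

a_24 = 24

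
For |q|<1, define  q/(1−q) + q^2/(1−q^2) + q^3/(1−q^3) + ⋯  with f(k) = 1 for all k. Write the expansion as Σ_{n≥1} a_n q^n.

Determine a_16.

a_16 = 5

[q^16] f(1)=1,f(2)=1,f(4)=1,f(8)=1,f(16)=1 ⇒ 5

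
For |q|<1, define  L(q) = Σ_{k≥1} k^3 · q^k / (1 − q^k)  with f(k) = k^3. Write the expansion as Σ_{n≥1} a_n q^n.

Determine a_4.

a_4 = 73

d|4:{4,2,1}  Σf=64+8+1=73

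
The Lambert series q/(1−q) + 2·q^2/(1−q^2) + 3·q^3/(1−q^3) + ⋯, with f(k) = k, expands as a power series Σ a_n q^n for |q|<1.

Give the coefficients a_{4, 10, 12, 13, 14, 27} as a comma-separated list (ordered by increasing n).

[q^4] f(1)=1,f(2)=2,f(4)=4 ⇒ 7
d|10:{10,5,2,1}  Σf=10+5+2+1=18
[q^12] f(12)=12,f(6)=6,f(4)=4,f(3)=3,f(2)=2,f(1)=1 ⇒ 28
q^13  k|13↦f(k): 1:1 13:13  a_13=14
[q^14] f(1)=1,f(2)=2,f(7)=7,f(14)=14 ⇒ 24
n=27: 1·27 3·9 9·3 27·1  f→[1+3+9+27]=40

7, 18, 28, 14, 24, 40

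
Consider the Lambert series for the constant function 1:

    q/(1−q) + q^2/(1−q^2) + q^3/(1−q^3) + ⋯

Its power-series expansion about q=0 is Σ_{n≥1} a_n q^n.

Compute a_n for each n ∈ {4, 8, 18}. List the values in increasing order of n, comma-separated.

d|4:{1,2,4}  Σf=1+1+1=3
[q^8] f(1)=1,f(2)=1,f(4)=1,f(8)=1 ⇒ 4
d|18:{1,2,3,6,9,18}  Σf=1+1+1+1+1+1=6

3, 4, 6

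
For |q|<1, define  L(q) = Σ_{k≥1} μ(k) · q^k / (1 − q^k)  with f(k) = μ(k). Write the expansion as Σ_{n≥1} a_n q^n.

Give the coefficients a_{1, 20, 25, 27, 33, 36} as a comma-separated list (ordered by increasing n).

n=1: 1·1  μ→[1]=1
n=20: 1·20 2·10 4·5 5·4 10·2 20·1  μ→[1+(-1)+0+(-1)+1+0]=0
d|25:{25,5,1}  Σμ=0+(-1)+1=0
q^27  k|27↦μ(k): 1:1 3:-1 9:0 27:0  a_27=0
[q^33] μ(1)=1,μ(3)=-1,μ(11)=-1,μ(33)=1 ⇒ 0
n=36: 36·1 18·2 12·3 9·4 6·6 4·9 3·12 2·18 1·36  μ→[0+0+0+0+1+0+(-1)+(-1)+1]=0

1, 0, 0, 0, 0, 0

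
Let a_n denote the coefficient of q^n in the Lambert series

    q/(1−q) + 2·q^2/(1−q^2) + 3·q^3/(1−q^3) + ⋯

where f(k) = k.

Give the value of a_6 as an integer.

a_6 = 12

d|6:{1,2,3,6}  Σf=1+2+3+6=12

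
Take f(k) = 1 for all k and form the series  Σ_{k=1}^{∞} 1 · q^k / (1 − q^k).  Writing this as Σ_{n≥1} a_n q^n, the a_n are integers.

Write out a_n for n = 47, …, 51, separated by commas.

d|47:{47,1}  Σf=1+1=2
d|48:{1,2,3,4,6,8,12,16,24,48}  Σf=1+1+1+1+1+1+1+1+1+1=10
q^49  k|49↦f(k): 1:1 7:1 49:1  a_49=3
d|50:{50,25,10,5,2,1}  Σf=1+1+1+1+1+1=6
q^51  k|51↦f(k): 1:1 3:1 17:1 51:1  a_51=4

2, 10, 3, 6, 4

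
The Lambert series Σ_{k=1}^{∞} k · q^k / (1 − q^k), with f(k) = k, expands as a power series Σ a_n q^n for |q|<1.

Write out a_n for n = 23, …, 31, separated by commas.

d|23:{1,23}  Σf=1+23=24
n=24: 1·24 2·12 3·8 4·6 6·4 8·3 12·2 24·1  f→[1+2+3+4+6+8+12+24]=60
n=25: 25·1 5·5 1·25  f→[25+5+1]=31
d|26:{1,2,13,26}  Σf=1+2+13+26=42
d|27:{27,9,3,1}  Σf=27+9+3+1=40
q^28  k|28↦f(k): 28:28 14:14 7:7 4:4 2:2 1:1  a_28=56
q^29  k|29↦f(k): 29:29 1:1  a_29=30
d|30:{30,15,10,6,5,3,2,1}  Σf=30+15+10+6+5+3+2+1=72
[q^31] f(31)=31,f(1)=1 ⇒ 32

24, 60, 31, 42, 40, 56, 30, 72, 32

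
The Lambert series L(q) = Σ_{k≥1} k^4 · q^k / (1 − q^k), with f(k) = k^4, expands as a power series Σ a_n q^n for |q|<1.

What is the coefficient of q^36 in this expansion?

[q^36] f(1)=1,f(2)=16,f(3)=81,f(4)=256,f(6)=1296,f(9)=6561,f(12)=20736,f(18)=104976,f(36)=1679616 ⇒ 1813539

a_36 = 1813539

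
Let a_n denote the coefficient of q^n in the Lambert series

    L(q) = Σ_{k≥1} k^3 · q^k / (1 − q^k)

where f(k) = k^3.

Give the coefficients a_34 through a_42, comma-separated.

[q^34] f(34)=39304,f(17)=4913,f(2)=8,f(1)=1 ⇒ 44226
q^35  k|35↦f(k): 1:1 5:125 7:343 35:42875  a_35=43344
n=36: 36·1 18·2 12·3 9·4 6·6 4·9 3·12 2·18 1·36  f→[46656+5832+1728+729+216+64+27+8+1]=55261
[q^37] f(37)=50653,f(1)=1 ⇒ 50654
[q^38] f(1)=1,f(2)=8,f(19)=6859,f(38)=54872 ⇒ 61740
d|39:{39,13,3,1}  Σf=59319+2197+27+1=61544
d|40:{40,20,10,8,5,4,2,1}  Σf=64000+8000+1000+512+125+64+8+1=73710
n=41: 41·1 1·41  f→[68921+1]=68922
[q^42] f(1)=1,f(2)=8,f(3)=27,f(6)=216,f(7)=343,f(14)=2744,f(21)=9261,f(42)=74088 ⇒ 86688

44226, 43344, 55261, 50654, 61740, 61544, 73710, 68922, 86688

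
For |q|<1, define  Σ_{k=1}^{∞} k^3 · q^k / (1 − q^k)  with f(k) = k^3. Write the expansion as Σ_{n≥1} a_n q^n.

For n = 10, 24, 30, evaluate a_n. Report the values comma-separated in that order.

1134, 16380, 31752

[q^10] f(1)=1,f(2)=8,f(5)=125,f(10)=1000 ⇒ 1134
d|24:{24,12,8,6,4,3,2,1}  Σf=13824+1728+512+216+64+27+8+1=16380
q^30  k|30↦f(k): 30:27000 15:3375 10:1000 6:216 5:125 3:27 2:8 1:1  a_30=31752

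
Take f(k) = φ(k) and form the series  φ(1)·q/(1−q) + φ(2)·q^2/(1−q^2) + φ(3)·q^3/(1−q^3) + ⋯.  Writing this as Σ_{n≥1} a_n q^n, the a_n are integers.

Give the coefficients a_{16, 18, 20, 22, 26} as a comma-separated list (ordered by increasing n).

d|16:{1,2,4,8,16}  Σφ=1+1+2+4+8=16
n=18: 1·18 2·9 3·6 6·3 9·2 18·1  φ→[1+1+2+2+6+6]=18
n=20: 1·20 2·10 4·5 5·4 10·2 20·1  φ→[1+1+2+4+4+8]=20
n=22: 1·22 2·11 11·2 22·1  φ→[1+1+10+10]=22
d|26:{26,13,2,1}  Σφ=12+12+1+1=26

16, 18, 20, 22, 26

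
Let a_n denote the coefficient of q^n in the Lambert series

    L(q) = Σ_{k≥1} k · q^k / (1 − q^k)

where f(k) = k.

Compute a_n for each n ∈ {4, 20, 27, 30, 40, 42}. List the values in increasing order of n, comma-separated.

d|4:{1,2,4}  Σf=1+2+4=7
q^20  k|20↦f(k): 20:20 10:10 5:5 4:4 2:2 1:1  a_20=42
[q^27] f(27)=27,f(9)=9,f(3)=3,f(1)=1 ⇒ 40
n=30: 30·1 15·2 10·3 6·5 5·6 3·10 2·15 1·30  f→[30+15+10+6+5+3+2+1]=72
d|40:{40,20,10,8,5,4,2,1}  Σf=40+20+10+8+5+4+2+1=90
n=42: 1·42 2·21 3·14 6·7 7·6 14·3 21·2 42·1  f→[1+2+3+6+7+14+21+42]=96

7, 42, 40, 72, 90, 96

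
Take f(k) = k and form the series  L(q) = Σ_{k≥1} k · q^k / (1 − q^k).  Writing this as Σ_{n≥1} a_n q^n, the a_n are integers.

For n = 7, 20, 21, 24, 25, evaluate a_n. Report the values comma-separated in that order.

8, 42, 32, 60, 31

q^7  k|7↦f(k): 1:1 7:7  a_7=8
[q^20] f(20)=20,f(10)=10,f(5)=5,f(4)=4,f(2)=2,f(1)=1 ⇒ 42
q^21  k|21↦f(k): 21:21 7:7 3:3 1:1  a_21=32
q^24  k|24↦f(k): 24:24 12:12 8:8 6:6 4:4 3:3 2:2 1:1  a_24=60
q^25  k|25↦f(k): 1:1 5:5 25:25  a_25=31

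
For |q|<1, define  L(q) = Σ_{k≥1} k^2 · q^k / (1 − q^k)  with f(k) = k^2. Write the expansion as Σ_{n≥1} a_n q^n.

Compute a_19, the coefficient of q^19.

q^19  k|19↦f(k): 1:1 19:361  a_19=362

a_19 = 362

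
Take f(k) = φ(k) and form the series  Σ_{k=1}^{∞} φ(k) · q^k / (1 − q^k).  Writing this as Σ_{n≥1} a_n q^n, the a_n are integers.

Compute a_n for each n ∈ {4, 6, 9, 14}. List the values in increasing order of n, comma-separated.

n=4: 4·1 2·2 1·4  φ→[2+1+1]=4
n=6: 1·6 2·3 3·2 6·1  φ→[1+1+2+2]=6
d|9:{1,3,9}  Σφ=1+2+6=9
n=14: 14·1 7·2 2·7 1·14  φ→[6+6+1+1]=14

4, 6, 9, 14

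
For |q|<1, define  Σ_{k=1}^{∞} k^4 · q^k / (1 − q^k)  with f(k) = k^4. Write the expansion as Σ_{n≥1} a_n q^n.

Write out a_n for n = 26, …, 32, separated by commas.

n=26: 26·1 13·2 2·13 1·26  f→[456976+28561+16+1]=485554
q^27  k|27↦f(k): 27:531441 9:6561 3:81 1:1  a_27=538084
n=28: 28·1 14·2 7·4 4·7 2·14 1·28  f→[614656+38416+2401+256+16+1]=655746
d|29:{1,29}  Σf=1+707281=707282
[q^30] f(1)=1,f(2)=16,f(3)=81,f(5)=625,f(6)=1296,f(10)=10000,f(15)=50625,f(30)=810000 ⇒ 872644
[q^31] f(1)=1,f(31)=923521 ⇒ 923522
n=32: 1·32 2·16 4·8 8·4 16·2 32·1  f→[1+16+256+4096+65536+1048576]=1118481

485554, 538084, 655746, 707282, 872644, 923522, 1118481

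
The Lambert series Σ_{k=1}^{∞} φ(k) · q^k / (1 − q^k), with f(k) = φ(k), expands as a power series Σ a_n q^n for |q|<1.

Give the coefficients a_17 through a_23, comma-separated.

n=17: 17·1 1·17  φ→[16+1]=17
d|18:{18,9,6,3,2,1}  Σφ=6+6+2+2+1+1=18
[q^19] φ(1)=1,φ(19)=18 ⇒ 19
n=20: 1·20 2·10 4·5 5·4 10·2 20·1  φ→[1+1+2+4+4+8]=20
d|21:{21,7,3,1}  Σφ=12+6+2+1=21
d|22:{22,11,2,1}  Σφ=10+10+1+1=22
[q^23] φ(23)=22,φ(1)=1 ⇒ 23

17, 18, 19, 20, 21, 22, 23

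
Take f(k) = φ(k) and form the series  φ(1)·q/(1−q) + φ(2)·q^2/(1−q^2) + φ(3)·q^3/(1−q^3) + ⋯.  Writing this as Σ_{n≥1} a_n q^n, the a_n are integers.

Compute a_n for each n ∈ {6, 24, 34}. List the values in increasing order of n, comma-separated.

n=6: 1·6 2·3 3·2 6·1  φ→[1+1+2+2]=6
[q^24] φ(24)=8,φ(12)=4,φ(8)=4,φ(6)=2,φ(4)=2,φ(3)=2,φ(2)=1,φ(1)=1 ⇒ 24
n=34: 1·34 2·17 17·2 34·1  φ→[1+1+16+16]=34

6, 24, 34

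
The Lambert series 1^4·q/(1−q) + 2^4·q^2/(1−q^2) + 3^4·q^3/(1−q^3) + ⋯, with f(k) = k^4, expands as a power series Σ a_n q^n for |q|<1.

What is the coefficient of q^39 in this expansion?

n=39: 39·1 13·3 3·13 1·39  f→[2313441+28561+81+1]=2342084

a_39 = 2342084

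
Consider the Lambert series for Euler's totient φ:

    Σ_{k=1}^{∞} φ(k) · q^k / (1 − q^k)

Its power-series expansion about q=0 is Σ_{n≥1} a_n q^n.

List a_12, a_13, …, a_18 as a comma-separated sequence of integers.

[q^12] φ(12)=4,φ(6)=2,φ(4)=2,φ(3)=2,φ(2)=1,φ(1)=1 ⇒ 12
q^13  k|13↦φ(k): 1:1 13:12  a_13=13
n=14: 14·1 7·2 2·7 1·14  φ→[6+6+1+1]=14
q^15  k|15↦φ(k): 1:1 3:2 5:4 15:8  a_15=15
n=16: 16·1 8·2 4·4 2·8 1·16  φ→[8+4+2+1+1]=16
d|17:{1,17}  Σφ=1+16=17
[q^18] φ(18)=6,φ(9)=6,φ(6)=2,φ(3)=2,φ(2)=1,φ(1)=1 ⇒ 18

12, 13, 14, 15, 16, 17, 18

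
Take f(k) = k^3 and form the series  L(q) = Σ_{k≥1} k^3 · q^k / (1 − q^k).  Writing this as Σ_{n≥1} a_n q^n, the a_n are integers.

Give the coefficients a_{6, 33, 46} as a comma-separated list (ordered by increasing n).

252, 37296, 109512

[q^6] f(1)=1,f(2)=8,f(3)=27,f(6)=216 ⇒ 252
n=33: 33·1 11·3 3·11 1·33  f→[35937+1331+27+1]=37296
[q^46] f(1)=1,f(2)=8,f(23)=12167,f(46)=97336 ⇒ 109512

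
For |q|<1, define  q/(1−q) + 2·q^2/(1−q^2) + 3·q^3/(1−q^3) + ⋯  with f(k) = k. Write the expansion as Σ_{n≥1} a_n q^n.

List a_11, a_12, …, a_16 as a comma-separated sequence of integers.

q^11  k|11↦f(k): 1:1 11:11  a_11=12
d|12:{1,2,3,4,6,12}  Σf=1+2+3+4+6+12=28
[q^13] f(13)=13,f(1)=1 ⇒ 14
d|14:{1,2,7,14}  Σf=1+2+7+14=24
q^15  k|15↦f(k): 15:15 5:5 3:3 1:1  a_15=24
[q^16] f(16)=16,f(8)=8,f(4)=4,f(2)=2,f(1)=1 ⇒ 31

12, 28, 14, 24, 24, 31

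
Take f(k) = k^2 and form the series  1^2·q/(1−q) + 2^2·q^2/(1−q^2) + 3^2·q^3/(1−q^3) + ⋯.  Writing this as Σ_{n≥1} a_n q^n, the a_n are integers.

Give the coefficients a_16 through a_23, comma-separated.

341, 290, 455, 362, 546, 500, 610, 530

n=16: 1·16 2·8 4·4 8·2 16·1  f→[1+4+16+64+256]=341
[q^17] f(1)=1,f(17)=289 ⇒ 290
d|18:{1,2,3,6,9,18}  Σf=1+4+9+36+81+324=455
q^19  k|19↦f(k): 1:1 19:361  a_19=362
q^20  k|20↦f(k): 1:1 2:4 4:16 5:25 10:100 20:400  a_20=546
n=21: 1·21 3·7 7·3 21·1  f→[1+9+49+441]=500
d|22:{1,2,11,22}  Σf=1+4+121+484=610
n=23: 23·1 1·23  f→[529+1]=530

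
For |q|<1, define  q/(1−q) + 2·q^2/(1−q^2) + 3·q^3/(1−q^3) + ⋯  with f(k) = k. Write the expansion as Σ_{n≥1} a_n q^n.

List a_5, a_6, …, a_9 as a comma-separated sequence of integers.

q^5  k|5↦f(k): 1:1 5:5  a_5=6
n=6: 6·1 3·2 2·3 1·6  f→[6+3+2+1]=12
d|7:{7,1}  Σf=7+1=8
q^8  k|8↦f(k): 1:1 2:2 4:4 8:8  a_8=15
d|9:{1,3,9}  Σf=1+3+9=13

6, 12, 8, 15, 13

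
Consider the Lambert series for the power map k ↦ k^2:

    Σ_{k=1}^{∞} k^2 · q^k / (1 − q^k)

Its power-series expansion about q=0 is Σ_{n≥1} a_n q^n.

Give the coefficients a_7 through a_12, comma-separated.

[q^7] f(1)=1,f(7)=49 ⇒ 50
[q^8] f(1)=1,f(2)=4,f(4)=16,f(8)=64 ⇒ 85
[q^9] f(1)=1,f(3)=9,f(9)=81 ⇒ 91
q^10  k|10↦f(k): 1:1 2:4 5:25 10:100  a_10=130
q^11  k|11↦f(k): 1:1 11:121  a_11=122
n=12: 12·1 6·2 4·3 3·4 2·6 1·12  f→[144+36+16+9+4+1]=210

50, 85, 91, 130, 122, 210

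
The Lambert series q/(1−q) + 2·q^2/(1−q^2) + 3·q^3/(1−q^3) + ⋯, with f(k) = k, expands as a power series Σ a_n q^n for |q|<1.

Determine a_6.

d|6:{6,3,2,1}  Σf=6+3+2+1=12

a_6 = 12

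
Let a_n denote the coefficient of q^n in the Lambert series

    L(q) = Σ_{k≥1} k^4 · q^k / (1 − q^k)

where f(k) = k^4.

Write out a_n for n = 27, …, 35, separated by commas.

538084, 655746, 707282, 872644, 923522, 1118481, 1200644, 1419874, 1503652

n=27: 1·27 3·9 9·3 27·1  f→[1+81+6561+531441]=538084
n=28: 1·28 2·14 4·7 7·4 14·2 28·1  f→[1+16+256+2401+38416+614656]=655746
n=29: 1·29 29·1  f→[1+707281]=707282
[q^30] f(30)=810000,f(15)=50625,f(10)=10000,f(6)=1296,f(5)=625,f(3)=81,f(2)=16,f(1)=1 ⇒ 872644
d|31:{1,31}  Σf=1+923521=923522
n=32: 32·1 16·2 8·4 4·8 2·16 1·32  f→[1048576+65536+4096+256+16+1]=1118481
n=33: 1·33 3·11 11·3 33·1  f→[1+81+14641+1185921]=1200644
[q^34] f(1)=1,f(2)=16,f(17)=83521,f(34)=1336336 ⇒ 1419874
q^35  k|35↦f(k): 1:1 5:625 7:2401 35:1500625  a_35=1503652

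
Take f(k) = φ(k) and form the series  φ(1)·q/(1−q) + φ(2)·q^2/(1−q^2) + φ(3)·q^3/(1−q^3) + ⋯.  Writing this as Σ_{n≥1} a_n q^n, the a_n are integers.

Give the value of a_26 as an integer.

n=26: 1·26 2·13 13·2 26·1  φ→[1+1+12+12]=26

a_26 = 26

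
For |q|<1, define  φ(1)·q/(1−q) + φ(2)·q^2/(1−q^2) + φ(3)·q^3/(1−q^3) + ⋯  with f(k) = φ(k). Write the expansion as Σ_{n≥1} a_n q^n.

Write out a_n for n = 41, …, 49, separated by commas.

q^41  k|41↦φ(k): 41:40 1:1  a_41=41
n=42: 42·1 21·2 14·3 7·6 6·7 3·14 2·21 1·42  φ→[12+12+6+6+2+2+1+1]=42
n=43: 1·43 43·1  φ→[1+42]=43
n=44: 44·1 22·2 11·4 4·11 2·22 1·44  φ→[20+10+10+2+1+1]=44
q^45  k|45↦φ(k): 45:24 15:8 9:6 5:4 3:2 1:1  a_45=45
q^46  k|46↦φ(k): 1:1 2:1 23:22 46:22  a_46=46
n=47: 47·1 1·47  φ→[46+1]=47
d|48:{48,24,16,12,8,6,4,3,2,1}  Σφ=16+8+8+4+4+2+2+2+1+1=48
n=49: 1·49 7·7 49·1  φ→[1+6+42]=49

41, 42, 43, 44, 45, 46, 47, 48, 49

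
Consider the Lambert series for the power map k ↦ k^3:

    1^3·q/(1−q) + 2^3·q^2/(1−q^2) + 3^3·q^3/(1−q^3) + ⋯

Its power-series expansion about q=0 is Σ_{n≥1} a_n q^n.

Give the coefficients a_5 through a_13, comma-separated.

n=5: 5·1 1·5  f→[125+1]=126
d|6:{6,3,2,1}  Σf=216+27+8+1=252
d|7:{1,7}  Σf=1+343=344
d|8:{8,4,2,1}  Σf=512+64+8+1=585
q^9  k|9↦f(k): 1:1 3:27 9:729  a_9=757
n=10: 10·1 5·2 2·5 1·10  f→[1000+125+8+1]=1134
q^11  k|11↦f(k): 11:1331 1:1  a_11=1332
d|12:{12,6,4,3,2,1}  Σf=1728+216+64+27+8+1=2044
d|13:{1,13}  Σf=1+2197=2198

126, 252, 344, 585, 757, 1134, 1332, 2044, 2198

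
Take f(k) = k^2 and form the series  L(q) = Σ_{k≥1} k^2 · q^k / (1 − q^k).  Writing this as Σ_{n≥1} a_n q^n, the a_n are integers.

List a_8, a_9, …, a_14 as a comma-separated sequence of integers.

n=8: 1·8 2·4 4·2 8·1  f→[1+4+16+64]=85
q^9  k|9↦f(k): 9:81 3:9 1:1  a_9=91
n=10: 10·1 5·2 2·5 1·10  f→[100+25+4+1]=130
d|11:{11,1}  Σf=121+1=122
d|12:{1,2,3,4,6,12}  Σf=1+4+9+16+36+144=210
[q^13] f(13)=169,f(1)=1 ⇒ 170
d|14:{1,2,7,14}  Σf=1+4+49+196=250

85, 91, 130, 122, 210, 170, 250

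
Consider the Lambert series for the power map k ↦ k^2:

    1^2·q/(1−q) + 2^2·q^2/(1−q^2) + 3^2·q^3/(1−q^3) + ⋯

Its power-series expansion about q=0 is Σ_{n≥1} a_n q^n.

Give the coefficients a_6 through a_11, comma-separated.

d|6:{1,2,3,6}  Σf=1+4+9+36=50
n=7: 1·7 7·1  f→[1+49]=50
n=8: 8·1 4·2 2·4 1·8  f→[64+16+4+1]=85
d|9:{9,3,1}  Σf=81+9+1=91
q^10  k|10↦f(k): 1:1 2:4 5:25 10:100  a_10=130
n=11: 1·11 11·1  f→[1+121]=122

50, 50, 85, 91, 130, 122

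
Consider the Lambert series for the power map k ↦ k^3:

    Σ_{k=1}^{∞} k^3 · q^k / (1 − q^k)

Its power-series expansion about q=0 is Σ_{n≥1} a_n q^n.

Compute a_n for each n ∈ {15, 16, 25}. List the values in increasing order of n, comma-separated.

3528, 4681, 15751

n=15: 1·15 3·5 5·3 15·1  f→[1+27+125+3375]=3528
d|16:{16,8,4,2,1}  Σf=4096+512+64+8+1=4681
[q^25] f(1)=1,f(5)=125,f(25)=15625 ⇒ 15751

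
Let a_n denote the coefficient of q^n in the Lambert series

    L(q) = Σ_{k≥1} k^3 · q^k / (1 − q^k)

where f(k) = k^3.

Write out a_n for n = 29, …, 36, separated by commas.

q^29  k|29↦f(k): 29:24389 1:1  a_29=24390
d|30:{1,2,3,5,6,10,15,30}  Σf=1+8+27+125+216+1000+3375+27000=31752
n=31: 31·1 1·31  f→[29791+1]=29792
[q^32] f(32)=32768,f(16)=4096,f(8)=512,f(4)=64,f(2)=8,f(1)=1 ⇒ 37449
[q^33] f(1)=1,f(3)=27,f(11)=1331,f(33)=35937 ⇒ 37296
n=34: 34·1 17·2 2·17 1·34  f→[39304+4913+8+1]=44226
q^35  k|35↦f(k): 35:42875 7:343 5:125 1:1  a_35=43344
d|36:{1,2,3,4,6,9,12,18,36}  Σf=1+8+27+64+216+729+1728+5832+46656=55261

24390, 31752, 29792, 37449, 37296, 44226, 43344, 55261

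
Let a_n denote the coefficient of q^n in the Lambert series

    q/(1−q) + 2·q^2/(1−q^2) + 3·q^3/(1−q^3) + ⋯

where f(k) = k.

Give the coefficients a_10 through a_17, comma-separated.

d|10:{10,5,2,1}  Σf=10+5+2+1=18
q^11  k|11↦f(k): 11:11 1:1  a_11=12
q^12  k|12↦f(k): 1:1 2:2 3:3 4:4 6:6 12:12  a_12=28
d|13:{1,13}  Σf=1+13=14
q^14  k|14↦f(k): 14:14 7:7 2:2 1:1  a_14=24
n=15: 15·1 5·3 3·5 1·15  f→[15+5+3+1]=24
[q^16] f(1)=1,f(2)=2,f(4)=4,f(8)=8,f(16)=16 ⇒ 31
[q^17] f(17)=17,f(1)=1 ⇒ 18

18, 12, 28, 14, 24, 24, 31, 18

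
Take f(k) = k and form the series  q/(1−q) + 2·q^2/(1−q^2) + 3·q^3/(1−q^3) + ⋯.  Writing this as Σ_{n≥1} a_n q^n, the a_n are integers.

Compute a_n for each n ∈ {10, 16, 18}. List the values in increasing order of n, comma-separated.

18, 31, 39

d|10:{1,2,5,10}  Σf=1+2+5+10=18
[q^16] f(16)=16,f(8)=8,f(4)=4,f(2)=2,f(1)=1 ⇒ 31
d|18:{1,2,3,6,9,18}  Σf=1+2+3+6+9+18=39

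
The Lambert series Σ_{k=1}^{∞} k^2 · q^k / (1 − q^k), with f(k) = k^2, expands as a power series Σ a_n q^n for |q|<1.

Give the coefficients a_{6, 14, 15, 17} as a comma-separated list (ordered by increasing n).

n=6: 1·6 2·3 3·2 6·1  f→[1+4+9+36]=50
n=14: 14·1 7·2 2·7 1·14  f→[196+49+4+1]=250
q^15  k|15↦f(k): 15:225 5:25 3:9 1:1  a_15=260
[q^17] f(17)=289,f(1)=1 ⇒ 290

50, 250, 260, 290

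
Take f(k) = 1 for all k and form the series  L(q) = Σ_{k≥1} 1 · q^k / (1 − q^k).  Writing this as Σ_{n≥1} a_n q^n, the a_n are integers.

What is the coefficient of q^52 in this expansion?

a_52 = 6

n=52: 1·52 2·26 4·13 13·4 26·2 52·1  f→[1+1+1+1+1+1]=6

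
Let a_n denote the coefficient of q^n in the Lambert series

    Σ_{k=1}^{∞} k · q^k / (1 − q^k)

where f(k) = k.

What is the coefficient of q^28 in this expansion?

n=28: 1·28 2·14 4·7 7·4 14·2 28·1  f→[1+2+4+7+14+28]=56

a_28 = 56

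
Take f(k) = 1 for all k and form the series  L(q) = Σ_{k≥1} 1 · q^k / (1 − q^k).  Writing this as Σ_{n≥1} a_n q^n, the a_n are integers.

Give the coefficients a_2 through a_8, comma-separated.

2, 2, 3, 2, 4, 2, 4

n=2: 1·2 2·1  f→[1+1]=2
d|3:{3,1}  Σf=1+1=2
q^4  k|4↦f(k): 1:1 2:1 4:1  a_4=3
[q^5] f(1)=1,f(5)=1 ⇒ 2
[q^6] f(6)=1,f(3)=1,f(2)=1,f(1)=1 ⇒ 4
n=7: 7·1 1·7  f→[1+1]=2
d|8:{8,4,2,1}  Σf=1+1+1+1=4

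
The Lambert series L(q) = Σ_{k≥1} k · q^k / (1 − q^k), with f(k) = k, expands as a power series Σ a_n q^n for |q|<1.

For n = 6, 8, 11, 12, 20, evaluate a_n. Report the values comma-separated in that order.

n=6: 1·6 2·3 3·2 6·1  f→[1+2+3+6]=12
n=8: 1·8 2·4 4·2 8·1  f→[1+2+4+8]=15
q^11  k|11↦f(k): 11:11 1:1  a_11=12
[q^12] f(1)=1,f(2)=2,f(3)=3,f(4)=4,f(6)=6,f(12)=12 ⇒ 28
d|20:{20,10,5,4,2,1}  Σf=20+10+5+4+2+1=42

12, 15, 12, 28, 42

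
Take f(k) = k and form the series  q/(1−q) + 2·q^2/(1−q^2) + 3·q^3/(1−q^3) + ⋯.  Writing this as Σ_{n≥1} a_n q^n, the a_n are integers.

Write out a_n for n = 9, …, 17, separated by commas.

13, 18, 12, 28, 14, 24, 24, 31, 18

d|9:{1,3,9}  Σf=1+3+9=13
n=10: 10·1 5·2 2·5 1·10  f→[10+5+2+1]=18
d|11:{11,1}  Σf=11+1=12
q^12  k|12↦f(k): 1:1 2:2 3:3 4:4 6:6 12:12  a_12=28
q^13  k|13↦f(k): 13:13 1:1  a_13=14
q^14  k|14↦f(k): 14:14 7:7 2:2 1:1  a_14=24
d|15:{15,5,3,1}  Σf=15+5+3+1=24
[q^16] f(1)=1,f(2)=2,f(4)=4,f(8)=8,f(16)=16 ⇒ 31
d|17:{17,1}  Σf=17+1=18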